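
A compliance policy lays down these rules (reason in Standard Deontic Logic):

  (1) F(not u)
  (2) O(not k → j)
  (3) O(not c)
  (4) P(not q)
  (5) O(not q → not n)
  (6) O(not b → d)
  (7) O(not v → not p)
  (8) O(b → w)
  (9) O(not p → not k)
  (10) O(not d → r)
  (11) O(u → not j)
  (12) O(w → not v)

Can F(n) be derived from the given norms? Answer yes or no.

Premise 5 is O(not q → not n), but O(not q) is not derivable from the premises (the permission P(not q) asserts only not O(q), not O(not q)), so it does not yield O(not n).
No other premise forces O(not n). An ideal world satisfying every premise can still have n true, so F(n) is not derivable.

No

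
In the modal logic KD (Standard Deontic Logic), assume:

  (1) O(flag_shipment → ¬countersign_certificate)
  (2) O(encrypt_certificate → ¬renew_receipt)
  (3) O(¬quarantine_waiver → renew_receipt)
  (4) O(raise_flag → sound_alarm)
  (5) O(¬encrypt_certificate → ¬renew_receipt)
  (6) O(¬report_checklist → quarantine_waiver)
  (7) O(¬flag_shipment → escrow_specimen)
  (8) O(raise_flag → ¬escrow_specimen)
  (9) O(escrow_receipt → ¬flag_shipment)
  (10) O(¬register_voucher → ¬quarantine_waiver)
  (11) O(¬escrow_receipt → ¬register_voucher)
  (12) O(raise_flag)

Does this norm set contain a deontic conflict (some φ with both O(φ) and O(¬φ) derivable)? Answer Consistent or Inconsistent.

Premises 5 and 2 cover both cases: O(¬encrypt_certificate → ¬renew_receipt) and O(encrypt_certificate → ¬renew_receipt). Since ¬encrypt_certificate ∨ encrypt_certificate is a tautology, O(¬renew_receipt) follows.
Premise 3 is O(¬quarantine_waiver → renew_receipt); contrapositively O(¬renew_receipt → quarantine_waiver). Since O(¬renew_receipt) holds, K gives O(quarantine_waiver).
Premise 10 is O(¬register_voucher → ¬quarantine_waiver); contrapositively O(quarantine_waiver → register_voucher). Since O(quarantine_waiver) holds, K gives O(register_voucher).
Premise 11, O(¬escrow_receipt → ¬register_voucher), contraposes to O(register_voucher → escrow_receipt); with O(register_voucher) we get O(escrow_receipt).
Premise 9 is O(escrow_receipt → ¬flag_shipment); since O(escrow_receipt), deontic closure gives O(¬flag_shipment).
From O(¬flag_shipment) and premise 7, O(¬flag_shipment → escrow_specimen), we obtain O(escrow_specimen).
The contrapositive of premise 8 (O(raise_flag → ¬escrow_specimen)) is O(escrow_specimen → ¬raise_flag), and O(escrow_specimen) is already established, so O(¬raise_flag).
Yet premise 12 states O(raise_flag).
We now have both O(¬raise_flag) and O(raise_flag) — raise_flag is simultaneously obligatory and forbidden, violating the D-axiom.

Inconsistent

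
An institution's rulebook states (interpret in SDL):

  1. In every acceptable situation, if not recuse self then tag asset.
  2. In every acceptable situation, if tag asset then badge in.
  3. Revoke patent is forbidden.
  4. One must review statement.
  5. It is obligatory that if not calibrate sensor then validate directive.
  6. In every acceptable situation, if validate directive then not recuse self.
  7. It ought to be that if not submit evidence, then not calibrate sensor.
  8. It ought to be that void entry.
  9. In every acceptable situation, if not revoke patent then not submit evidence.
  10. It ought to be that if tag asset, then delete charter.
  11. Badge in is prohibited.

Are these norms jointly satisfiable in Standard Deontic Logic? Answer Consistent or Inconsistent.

F(badge_in) at premise 11 means O(¬badge_in).
The contrapositive of premise 2 (O(tag_asset → badge_in)) is O(¬badge_in → ¬tag_asset), and O(¬badge_in) is already established, so O(¬tag_asset).
Premise 1, O(¬recuse_self → tag_asset), contraposes to O(¬tag_asset → recuse_self); with O(¬tag_asset) we get O(recuse_self).
Premise 6, O(validate_directive → ¬recuse_self), contraposes to O(recuse_self → ¬validate_directive); with O(recuse_self) we get O(¬validate_directive).
Premise 5 is O(¬calibrate_sensor → validate_directive); contrapositively O(¬validate_directive → calibrate_sensor). Since O(¬validate_directive) holds, K gives O(calibrate_sensor).
Premise 7, O(¬submit_evidence → ¬calibrate_sensor), contraposes to O(calibrate_sensor → submit_evidence); with O(calibrate_sensor) we get O(submit_evidence).
Premise 9 is O(¬revoke_patent → ¬submit_evidence); contrapositively O(submit_evidence → revoke_patent). Since O(submit_evidence) holds, K gives O(revoke_patent).
Yet premise 3 is F(revoke_patent), i.e. O(¬revoke_patent).
We now have both O(revoke_patent) and O(¬revoke_patent) — revoke_patent is simultaneously obligatory and forbidden, violating the D-axiom.

Inconsistent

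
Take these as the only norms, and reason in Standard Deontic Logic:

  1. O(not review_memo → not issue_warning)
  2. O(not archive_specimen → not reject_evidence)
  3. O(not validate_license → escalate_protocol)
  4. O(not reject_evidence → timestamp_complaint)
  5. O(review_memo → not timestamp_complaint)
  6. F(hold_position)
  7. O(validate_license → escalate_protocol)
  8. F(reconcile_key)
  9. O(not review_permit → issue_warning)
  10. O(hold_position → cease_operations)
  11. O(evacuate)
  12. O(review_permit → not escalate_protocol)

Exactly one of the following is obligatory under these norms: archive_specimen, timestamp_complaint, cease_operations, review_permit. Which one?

Premises 3 and 7 cover both cases: O(not validate_license → escalate_protocol) and O(validate_license → escalate_protocol). Since not validate_license ∨ validate_license is a tautology, O(escalate_protocol) follows.
The contrapositive of premise 12 (O(review_permit → not escalate_protocol)) is O(escalate_protocol → not review_permit), and O(escalate_protocol) is already established, so O(not review_permit).
From O(not review_permit) and premise 9, O(not review_permit → issue_warning), we obtain O(issue_warning).
Premise 1 is O(not review_memo → not issue_warning); contrapositively O(issue_warning → review_memo). Since O(issue_warning) holds, K gives O(review_memo).
Premise 5 is O(review_memo → not timestamp_complaint); since O(review_memo), deontic closure gives O(not timestamp_complaint).
Premise 4, O(not reject_evidence → timestamp_complaint), contraposes to O(not timestamp_complaint → reject_evidence); with O(not timestamp_complaint) we get O(reject_evidence).
Premise 2 is O(not archive_specimen → not reject_evidence); contrapositively O(reject_evidence → archive_specimen). Since O(reject_evidence) holds, K gives O(archive_specimen).
So O(archive_specimen) holds — archive_specimen is obligatory. None of the other listed options is made obligatory by any chain of premises.

archive_specimen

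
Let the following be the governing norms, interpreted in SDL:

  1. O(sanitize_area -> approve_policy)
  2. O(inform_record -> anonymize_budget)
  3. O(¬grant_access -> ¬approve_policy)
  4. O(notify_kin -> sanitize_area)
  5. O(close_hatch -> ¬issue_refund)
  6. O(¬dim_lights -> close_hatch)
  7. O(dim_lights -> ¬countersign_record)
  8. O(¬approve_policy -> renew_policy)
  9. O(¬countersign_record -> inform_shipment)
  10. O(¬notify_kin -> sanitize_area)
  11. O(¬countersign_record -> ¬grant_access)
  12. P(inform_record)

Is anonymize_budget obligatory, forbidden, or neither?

Premise 2 is O(inform_record -> anonymize_budget), but O(inform_record) is not derivable from the premises (the permission P(inform_record) asserts only ¬O(¬inform_record), not O(inform_record)), so it does not yield O(anonymize_budget).
No premise or chain of K-axiom applications forces O(anonymize_budget), and none forces O(¬anonymize_budget). So anonymize_budget is neither obligatory nor forbidden under these norms.

Neither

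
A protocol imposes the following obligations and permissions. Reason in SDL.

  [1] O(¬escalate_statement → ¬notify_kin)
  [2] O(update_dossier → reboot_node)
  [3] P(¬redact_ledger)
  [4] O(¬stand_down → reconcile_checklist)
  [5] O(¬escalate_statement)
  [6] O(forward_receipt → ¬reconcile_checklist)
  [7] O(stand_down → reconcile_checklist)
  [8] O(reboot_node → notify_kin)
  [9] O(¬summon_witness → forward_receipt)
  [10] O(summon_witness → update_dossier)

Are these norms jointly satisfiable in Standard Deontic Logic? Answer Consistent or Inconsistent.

By case analysis on stand_down: premise 7 gives O(stand_down → reconcile_checklist) and premise 4 gives O(¬stand_down → reconcile_checklist), so O(reconcile_checklist) either way.
The contrapositive of premise 6 (O(forward_receipt → ¬reconcile_checklist)) is O(reconcile_checklist → ¬forward_receipt), and O(reconcile_checklist) is already established, so O(¬forward_receipt).
The contrapositive of premise 9 (O(¬summon_witness → forward_receipt)) is O(¬forward_receipt → summon_witness), and O(¬forward_receipt) is already established, so O(summon_witness).
Applying K to premise 10 (O(summon_witness → update_dossier)) and O(summon_witness) yields O(update_dossier).
With premise 2, O(update_dossier → reboot_node), the K-axiom yields O(reboot_node).
From O(reboot_node) and premise 8, O(reboot_node → notify_kin), we obtain O(notify_kin).
Premise 1, O(¬escalate_statement → ¬notify_kin), contraposes to O(notify_kin → escalate_statement); with O(notify_kin) we get O(escalate_statement).
However, premise 5 gives O(¬escalate_statement).
We now have both O(escalate_statement) and O(¬escalate_statement) — escalate_statement is simultaneously obligatory and forbidden, violating the D-axiom.

Inconsistent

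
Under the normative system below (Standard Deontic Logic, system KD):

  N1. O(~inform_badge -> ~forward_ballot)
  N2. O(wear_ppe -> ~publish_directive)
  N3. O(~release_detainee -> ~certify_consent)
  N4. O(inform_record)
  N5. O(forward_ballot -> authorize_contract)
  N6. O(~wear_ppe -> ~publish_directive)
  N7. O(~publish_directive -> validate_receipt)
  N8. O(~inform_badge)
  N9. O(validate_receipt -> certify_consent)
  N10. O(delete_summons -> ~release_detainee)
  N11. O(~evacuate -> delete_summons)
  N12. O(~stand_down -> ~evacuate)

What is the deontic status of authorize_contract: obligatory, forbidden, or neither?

Neither

Premise 5 is O(forward_ballot -> authorize_contract), but O(forward_ballot) is not derivable from the premises, so it does not yield O(authorize_contract).
No premise or chain of K-axiom applications forces O(authorize_contract), and none forces O(~authorize_contract). So authorize_contract is neither obligatory nor forbidden under these norms.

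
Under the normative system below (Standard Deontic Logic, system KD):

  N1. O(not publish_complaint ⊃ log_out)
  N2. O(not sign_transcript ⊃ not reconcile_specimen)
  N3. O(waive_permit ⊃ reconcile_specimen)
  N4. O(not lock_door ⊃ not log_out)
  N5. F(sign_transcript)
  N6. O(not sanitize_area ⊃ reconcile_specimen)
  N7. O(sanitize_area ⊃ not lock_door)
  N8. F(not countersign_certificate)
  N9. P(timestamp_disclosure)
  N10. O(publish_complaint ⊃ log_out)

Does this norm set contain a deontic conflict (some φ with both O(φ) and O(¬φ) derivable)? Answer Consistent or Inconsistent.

Inconsistent

Premises 10 and 1 cover both cases: O(publish_complaint ⊃ log_out) and O(not publish_complaint ⊃ log_out). Since publish_complaint ∨ not publish_complaint is a tautology, O(log_out) follows.
Premise 4 is O(not lock_door ⊃ not log_out); contrapositively O(log_out ⊃ lock_door). Since O(log_out) holds, K gives O(lock_door).
The contrapositive of premise 7 (O(sanitize_area ⊃ not lock_door)) is O(lock_door ⊃ not sanitize_area), and O(lock_door) is already established, so O(not sanitize_area).
Premise 6 is O(not sanitize_area ⊃ reconcile_specimen); since O(not sanitize_area), deontic closure gives O(reconcile_specimen).
Premise 2, O(not sign_transcript ⊃ not reconcile_specimen), contraposes to O(reconcile_specimen ⊃ sign_transcript); with O(reconcile_specimen) we get O(sign_transcript).
But premise 5, F(sign_transcript), means O(not sign_transcript).
We now have both O(sign_transcript) and O(not sign_transcript) — sign_transcript is simultaneously obligatory and forbidden, violating the D-axiom.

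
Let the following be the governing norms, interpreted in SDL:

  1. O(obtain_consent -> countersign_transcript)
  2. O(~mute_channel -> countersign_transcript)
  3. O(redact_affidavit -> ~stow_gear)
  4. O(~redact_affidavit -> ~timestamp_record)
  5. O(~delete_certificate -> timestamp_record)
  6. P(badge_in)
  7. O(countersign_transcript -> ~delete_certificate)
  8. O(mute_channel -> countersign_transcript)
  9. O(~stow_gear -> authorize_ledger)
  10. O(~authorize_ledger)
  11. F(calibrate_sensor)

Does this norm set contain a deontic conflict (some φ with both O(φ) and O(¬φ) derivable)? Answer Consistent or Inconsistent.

Premises 8 and 2 cover both cases: O(mute_channel -> countersign_transcript) and O(~mute_channel -> countersign_transcript). Since mute_channel ∨ ~mute_channel is a tautology, O(countersign_transcript) follows.
Premise 7 is O(countersign_transcript -> ~delete_certificate); since O(countersign_transcript), deontic closure gives O(~delete_certificate).
From O(~delete_certificate) and premise 5, O(~delete_certificate -> timestamp_record), we obtain O(timestamp_record).
Premise 4 is O(~redact_affidavit -> ~timestamp_record); contrapositively O(timestamp_record -> redact_affidavit). Since O(timestamp_record) holds, K gives O(redact_affidavit).
Applying K to premise 3 (O(redact_affidavit -> ~stow_gear)) and O(redact_affidavit) yields O(~stow_gear).
With premise 9, O(~stow_gear -> authorize_ledger), the K-axiom yields O(authorize_ledger).
Yet premise 10 states O(~authorize_ledger).
We now have both O(authorize_ledger) and O(~authorize_ledger) — authorize_ledger is simultaneously obligatory and forbidden, violating the D-axiom.

Inconsistent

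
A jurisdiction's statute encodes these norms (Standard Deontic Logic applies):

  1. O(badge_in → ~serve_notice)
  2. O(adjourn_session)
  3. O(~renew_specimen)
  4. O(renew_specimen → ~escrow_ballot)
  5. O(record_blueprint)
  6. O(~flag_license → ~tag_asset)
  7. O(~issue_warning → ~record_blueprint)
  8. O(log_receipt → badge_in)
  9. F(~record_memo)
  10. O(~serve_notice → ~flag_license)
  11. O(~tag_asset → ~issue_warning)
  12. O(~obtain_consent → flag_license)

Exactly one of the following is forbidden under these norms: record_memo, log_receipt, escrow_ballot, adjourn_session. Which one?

log_receipt

Premise 5 gives O(record_blueprint).
The contrapositive of premise 7 (O(~issue_warning → ~record_blueprint)) is O(record_blueprint → issue_warning), and O(record_blueprint) is already established, so O(issue_warning).
The contrapositive of premise 11 (O(~tag_asset → ~issue_warning)) is O(issue_warning → tag_asset), and O(issue_warning) is already established, so O(tag_asset).
Premise 6, O(~flag_license → ~tag_asset), contraposes to O(tag_asset → flag_license); with O(tag_asset) we get O(flag_license).
Premise 10, O(~serve_notice → ~flag_license), contraposes to O(flag_license → serve_notice); with O(flag_license) we get O(serve_notice).
The contrapositive of premise 1 (O(badge_in → ~serve_notice)) is O(serve_notice → ~badge_in), and O(serve_notice) is already established, so O(~badge_in).
The contrapositive of premise 8 (O(log_receipt → badge_in)) is O(~badge_in → ~log_receipt), and O(~badge_in) is already established, so O(~log_receipt).
So O(~log_receipt) holds, i.e. log_receipt is forbidden. None of the other listed options is forbidden under the premises.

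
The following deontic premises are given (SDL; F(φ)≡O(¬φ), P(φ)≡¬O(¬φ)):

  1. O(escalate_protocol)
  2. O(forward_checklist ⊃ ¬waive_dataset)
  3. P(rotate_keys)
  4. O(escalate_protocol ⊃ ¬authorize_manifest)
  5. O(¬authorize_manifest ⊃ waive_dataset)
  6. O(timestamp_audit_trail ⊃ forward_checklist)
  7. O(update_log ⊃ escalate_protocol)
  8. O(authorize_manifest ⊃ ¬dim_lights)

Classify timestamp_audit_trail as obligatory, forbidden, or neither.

From premise 1 we have O(escalate_protocol).
From O(escalate_protocol) and premise 4, O(escalate_protocol ⊃ ¬authorize_manifest), we obtain O(¬authorize_manifest).
From O(¬authorize_manifest) and premise 5, O(¬authorize_manifest ⊃ waive_dataset), we obtain O(waive_dataset).
Premise 2 is O(forward_checklist ⊃ ¬waive_dataset); contrapositively O(waive_dataset ⊃ ¬forward_checklist). Since O(waive_dataset) holds, K gives O(¬forward_checklist).
The contrapositive of premise 6 (O(timestamp_audit_trail ⊃ forward_checklist)) is O(¬forward_checklist ⊃ ¬timestamp_audit_trail), and O(¬forward_checklist) is already established, so O(¬timestamp_audit_trail).
Premises 3, 7, 8 do not contribute to this derivation.
Thus O(¬timestamp_audit_trail), which is F(timestamp_audit_trail): timestamp_audit_trail is forbidden.

Forbidden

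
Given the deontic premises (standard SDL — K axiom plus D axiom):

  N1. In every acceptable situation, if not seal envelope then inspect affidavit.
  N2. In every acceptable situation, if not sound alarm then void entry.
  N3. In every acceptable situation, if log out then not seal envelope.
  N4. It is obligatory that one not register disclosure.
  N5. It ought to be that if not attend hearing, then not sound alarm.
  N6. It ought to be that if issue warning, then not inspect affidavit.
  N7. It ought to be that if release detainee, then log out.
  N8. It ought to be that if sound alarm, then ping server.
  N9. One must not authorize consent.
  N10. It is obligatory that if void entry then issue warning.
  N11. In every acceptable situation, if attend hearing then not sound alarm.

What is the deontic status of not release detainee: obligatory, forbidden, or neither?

Obligatory

Premises 11 and 5 cover both cases: O(attend_hearing → ¬sound_alarm) and O(¬attend_hearing → ¬sound_alarm). Since attend_hearing ∨ ¬attend_hearing is a tautology, O(¬sound_alarm) follows.
With premise 2, O(¬sound_alarm → void_entry), the K-axiom yields O(void_entry).
Applying K to premise 10 (O(void_entry → issue_warning)) and O(void_entry) yields O(issue_warning).
Premise 6 is O(issue_warning → ¬inspect_affidavit); since O(issue_warning), deontic closure gives O(¬inspect_affidavit).
Premise 1 is O(¬seal_envelope → inspect_affidavit); contrapositively O(¬inspect_affidavit → seal_envelope). Since O(¬inspect_affidavit) holds, K gives O(seal_envelope).
Premise 3, O(log_out → ¬seal_envelope), contraposes to O(seal_envelope → ¬log_out); with O(seal_envelope) we get O(¬log_out).
Premise 7 is O(release_detainee → log_out); contrapositively O(¬log_out → ¬release_detainee). Since O(¬log_out) holds, K gives O(¬release_detainee).
Premises 4, 8, 9 do not contribute to this derivation.
Hence ¬release_detainee is obligatory.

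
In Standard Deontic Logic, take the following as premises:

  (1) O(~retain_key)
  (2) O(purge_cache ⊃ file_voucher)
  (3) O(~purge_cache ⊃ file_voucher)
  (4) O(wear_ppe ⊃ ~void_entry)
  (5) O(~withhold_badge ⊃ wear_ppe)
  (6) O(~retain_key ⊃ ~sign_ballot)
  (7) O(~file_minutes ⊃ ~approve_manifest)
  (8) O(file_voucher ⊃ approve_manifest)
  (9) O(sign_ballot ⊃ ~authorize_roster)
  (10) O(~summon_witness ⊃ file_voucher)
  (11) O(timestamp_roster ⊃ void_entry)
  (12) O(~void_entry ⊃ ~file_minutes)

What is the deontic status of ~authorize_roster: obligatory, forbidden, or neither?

Premise 9 is O(sign_ballot ⊃ ~authorize_roster), but O(sign_ballot) is not derivable from the premises, so it does not yield O(~authorize_roster).
No premise or chain of K-axiom applications forces O(~authorize_roster), and none forces O(authorize_roster). So ~authorize_roster is neither obligatory nor forbidden under these norms.

Neither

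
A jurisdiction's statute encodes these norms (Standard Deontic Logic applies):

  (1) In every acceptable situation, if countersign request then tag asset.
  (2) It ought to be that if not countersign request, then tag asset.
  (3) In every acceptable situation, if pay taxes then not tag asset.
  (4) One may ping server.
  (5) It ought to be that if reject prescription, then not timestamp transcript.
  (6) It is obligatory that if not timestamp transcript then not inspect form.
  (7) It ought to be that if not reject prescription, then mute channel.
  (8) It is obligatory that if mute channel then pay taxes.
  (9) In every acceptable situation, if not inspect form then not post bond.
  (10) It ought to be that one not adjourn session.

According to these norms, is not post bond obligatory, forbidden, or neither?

Obligatory

Premises 1 and 2 are O(countersign_request → tag_asset) and O(¬countersign_request → tag_asset); every ideal world satisfies countersign_request or ¬countersign_request, so in either case tag_asset holds — hence O(tag_asset).
The contrapositive of premise 3 (O(pay_taxes → ¬tag_asset)) is O(tag_asset → ¬pay_taxes), and O(tag_asset) is already established, so O(¬pay_taxes).
The contrapositive of premise 8 (O(mute_channel → pay_taxes)) is O(¬pay_taxes → ¬mute_channel), and O(¬pay_taxes) is already established, so O(¬mute_channel).
Premise 7 is O(¬reject_prescription → mute_channel); contrapositively O(¬mute_channel → reject_prescription). Since O(¬mute_channel) holds, K gives O(reject_prescription).
Applying K to premise 5 (O(reject_prescription → ¬timestamp_transcript)) and O(reject_prescription) yields O(¬timestamp_transcript).
With premise 6, O(¬timestamp_transcript → ¬inspect_form), the K-axiom yields O(¬inspect_form).
Premise 9 is O(¬inspect_form → ¬post_bond); since O(¬inspect_form), deontic closure gives O(¬post_bond).
Premises 4, 10 do not contribute to this derivation.
Hence ¬post_bond is obligatory.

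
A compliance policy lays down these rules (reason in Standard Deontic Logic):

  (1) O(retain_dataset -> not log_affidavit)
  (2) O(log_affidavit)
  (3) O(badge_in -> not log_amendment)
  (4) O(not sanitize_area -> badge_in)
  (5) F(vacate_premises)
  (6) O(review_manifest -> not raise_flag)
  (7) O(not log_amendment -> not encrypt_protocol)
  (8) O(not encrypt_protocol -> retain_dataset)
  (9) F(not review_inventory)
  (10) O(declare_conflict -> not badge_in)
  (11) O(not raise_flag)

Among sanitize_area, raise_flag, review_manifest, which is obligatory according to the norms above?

sanitize_area

From premise 2 we have O(log_affidavit).
The contrapositive of premise 1 (O(retain_dataset -> not log_affidavit)) is O(log_affidavit -> not retain_dataset), and O(log_affidavit) is already established, so O(not retain_dataset).
Premise 8, O(not encrypt_protocol -> retain_dataset), contraposes to O(not retain_dataset -> encrypt_protocol); with O(not retain_dataset) we get O(encrypt_protocol).
Premise 7 is O(not log_amendment -> not encrypt_protocol); contrapositively O(encrypt_protocol -> log_amendment). Since O(encrypt_protocol) holds, K gives O(log_amendment).
The contrapositive of premise 3 (O(badge_in -> not log_amendment)) is O(log_amendment -> not badge_in), and O(log_amendment) is already established, so O(not badge_in).
The contrapositive of premise 4 (O(not sanitize_area -> badge_in)) is O(not badge_in -> sanitize_area), and O(not badge_in) is already established, so O(sanitize_area).
So O(sanitize_area) holds — sanitize_area is obligatory. None of the other listed options is made obligatory by any chain of premises.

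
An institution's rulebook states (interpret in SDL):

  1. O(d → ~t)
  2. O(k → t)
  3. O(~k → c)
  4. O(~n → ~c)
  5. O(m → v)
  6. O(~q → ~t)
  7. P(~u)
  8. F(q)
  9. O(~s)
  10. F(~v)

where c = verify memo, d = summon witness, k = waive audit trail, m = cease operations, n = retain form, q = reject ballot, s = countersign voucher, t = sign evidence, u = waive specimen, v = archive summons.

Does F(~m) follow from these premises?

No

Premise 5 is O(m → v); even if O(v) held, inferring O(m) would be affirming the consequent — invalid.
No other premise forces O(m). An ideal world satisfying every premise can still have ~m true, so F(~m) is not derivable.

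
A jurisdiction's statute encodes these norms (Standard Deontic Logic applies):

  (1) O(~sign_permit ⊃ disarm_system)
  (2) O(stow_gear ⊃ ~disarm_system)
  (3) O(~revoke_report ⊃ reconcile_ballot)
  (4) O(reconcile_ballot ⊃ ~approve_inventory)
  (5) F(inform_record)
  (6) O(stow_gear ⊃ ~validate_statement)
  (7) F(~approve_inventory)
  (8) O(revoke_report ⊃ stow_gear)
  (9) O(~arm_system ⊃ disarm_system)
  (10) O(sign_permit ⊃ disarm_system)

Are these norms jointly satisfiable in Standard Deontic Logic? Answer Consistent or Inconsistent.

By case analysis on ~sign_permit: premise 1 gives O(~sign_permit ⊃ disarm_system) and premise 10 gives O(sign_permit ⊃ disarm_system), so O(disarm_system) either way.
Premise 2, O(stow_gear ⊃ ~disarm_system), contraposes to O(disarm_system ⊃ ~stow_gear); with O(disarm_system) we get O(~stow_gear).
The contrapositive of premise 8 (O(revoke_report ⊃ stow_gear)) is O(~stow_gear ⊃ ~revoke_report), and O(~stow_gear) is already established, so O(~revoke_report).
Premise 3 is O(~revoke_report ⊃ reconcile_ballot); since O(~revoke_report), deontic closure gives O(reconcile_ballot).
From O(reconcile_ballot) and premise 4, O(reconcile_ballot ⊃ ~approve_inventory), we obtain O(~approve_inventory).
Yet premise 7 is F(~approve_inventory), i.e. O(approve_inventory).
We now have both O(~approve_inventory) and O(approve_inventory) — approve_inventory is simultaneously obligatory and forbidden, violating the D-axiom.

Inconsistent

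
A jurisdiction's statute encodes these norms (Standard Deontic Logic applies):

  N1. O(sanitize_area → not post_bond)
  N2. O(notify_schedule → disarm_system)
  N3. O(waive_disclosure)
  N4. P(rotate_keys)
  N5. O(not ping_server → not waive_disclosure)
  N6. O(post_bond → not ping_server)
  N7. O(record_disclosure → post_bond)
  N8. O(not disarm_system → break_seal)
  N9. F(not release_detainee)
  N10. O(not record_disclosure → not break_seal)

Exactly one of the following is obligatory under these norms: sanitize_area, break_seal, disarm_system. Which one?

disarm_system

Premise 3 states O(waive_disclosure) outright.
Premise 5, O(not ping_server → not waive_disclosure), contraposes to O(waive_disclosure → ping_server); with O(waive_disclosure) we get O(ping_server).
The contrapositive of premise 6 (O(post_bond → not ping_server)) is O(ping_server → not post_bond), and O(ping_server) is already established, so O(not post_bond).
The contrapositive of premise 7 (O(record_disclosure → post_bond)) is O(not post_bond → not record_disclosure), and O(not post_bond) is already established, so O(not record_disclosure).
From O(not record_disclosure) and premise 10, O(not record_disclosure → not break_seal), we obtain O(not break_seal).
The contrapositive of premise 8 (O(not disarm_system → break_seal)) is O(not break_seal → disarm_system), and O(not break_seal) is already established, so O(disarm_system).
So O(disarm_system) holds — disarm_system is obligatory. None of the other listed options is made obligatory by any chain of premises.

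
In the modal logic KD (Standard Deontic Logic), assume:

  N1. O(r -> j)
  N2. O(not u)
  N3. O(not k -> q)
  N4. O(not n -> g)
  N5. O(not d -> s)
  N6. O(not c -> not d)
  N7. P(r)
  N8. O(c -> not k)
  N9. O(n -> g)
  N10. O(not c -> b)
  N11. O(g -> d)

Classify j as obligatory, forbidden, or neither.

Premise 1 is O(r -> j), but O(r) is not derivable from the premises (the permission P(r) asserts only not O(not r), not O(r)), so it does not yield O(j).
No premise or chain of K-axiom applications forces O(j), and none forces O(not j). So j is neither obligatory nor forbidden under these norms.

Neither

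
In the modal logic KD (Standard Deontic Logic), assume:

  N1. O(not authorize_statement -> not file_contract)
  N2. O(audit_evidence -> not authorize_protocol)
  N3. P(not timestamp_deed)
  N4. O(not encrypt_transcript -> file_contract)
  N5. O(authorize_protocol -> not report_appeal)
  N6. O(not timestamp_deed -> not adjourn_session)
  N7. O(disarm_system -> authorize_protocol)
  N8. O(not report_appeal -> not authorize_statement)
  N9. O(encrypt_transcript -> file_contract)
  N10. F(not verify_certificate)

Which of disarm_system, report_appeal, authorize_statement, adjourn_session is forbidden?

Premises 9 and 4 are O(encrypt_transcript -> file_contract) and O(not encrypt_transcript -> file_contract); every ideal world satisfies encrypt_transcript or not encrypt_transcript, so in either case file_contract holds — hence O(file_contract).
Premise 1, O(not authorize_statement -> not file_contract), contraposes to O(file_contract -> authorize_statement); with O(file_contract) we get O(authorize_statement).
Premise 8, O(not report_appeal -> not authorize_statement), contraposes to O(authorize_statement -> report_appeal); with O(authorize_statement) we get O(report_appeal).
Premise 5, O(authorize_protocol -> not report_appeal), contraposes to O(report_appeal -> not authorize_protocol); with O(report_appeal) we get O(not authorize_protocol).
The contrapositive of premise 7 (O(disarm_system -> authorize_protocol)) is O(not authorize_protocol -> not disarm_system), and O(not authorize_protocol) is already established, so O(not disarm_system).
So O(not disarm_system) holds, i.e. disarm_system is forbidden. None of the other listed options is forbidden under the premises.

disarm_system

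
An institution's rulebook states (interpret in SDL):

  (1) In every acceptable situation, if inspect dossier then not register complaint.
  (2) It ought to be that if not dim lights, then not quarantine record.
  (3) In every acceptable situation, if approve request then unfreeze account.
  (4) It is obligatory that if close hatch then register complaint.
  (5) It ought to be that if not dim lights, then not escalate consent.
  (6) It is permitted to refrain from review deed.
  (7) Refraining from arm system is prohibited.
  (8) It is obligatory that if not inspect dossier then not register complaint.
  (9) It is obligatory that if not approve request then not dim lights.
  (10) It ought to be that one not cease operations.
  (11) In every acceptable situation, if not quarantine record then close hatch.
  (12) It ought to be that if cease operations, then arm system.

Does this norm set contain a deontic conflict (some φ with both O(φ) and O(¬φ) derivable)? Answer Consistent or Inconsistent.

Consistent

Premise 12 is O(cease_operations → arm_system); even if O(arm_system) held, inferring O(cease_operations) would be affirming the consequent — invalid.
So O(cease_operations) is not derivable, and the apparent clash with O(¬cease_operations) does not arise.
A world satisfying every obligation exists (e.g. approve_request=true, arm_system=true, cease_operations=false, close_hatch=false, dim_lights=true, escalate_consent=false, inspect_dossier=false, quarantine_record=true, register_complaint=false, review_deed=false, unfreeze_account=true); no atom is both obligatory and forbidden, so the set is consistent.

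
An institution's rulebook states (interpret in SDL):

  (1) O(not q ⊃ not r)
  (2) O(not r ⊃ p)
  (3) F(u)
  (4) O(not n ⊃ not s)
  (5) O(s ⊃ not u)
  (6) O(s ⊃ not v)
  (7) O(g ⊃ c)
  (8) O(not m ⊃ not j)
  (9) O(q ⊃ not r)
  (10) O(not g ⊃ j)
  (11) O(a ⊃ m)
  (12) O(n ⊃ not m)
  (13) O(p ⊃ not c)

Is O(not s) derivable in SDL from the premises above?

Premises 1 and 9 are O(not q ⊃ not r) and O(q ⊃ not r); every ideal world satisfies not q or q, so in either case not r holds — hence O(not r).
From O(not r) and premise 2, O(not r ⊃ p), we obtain O(p).
With premise 13, O(p ⊃ not c), the K-axiom yields O(not c).
Premise 7 is O(g ⊃ c); contrapositively O(not c ⊃ not g). Since O(not c) holds, K gives O(not g).
With premise 10, O(not g ⊃ j), the K-axiom yields O(j).
Premise 8 is O(not m ⊃ not j); contrapositively O(j ⊃ m). Since O(j) holds, K gives O(m).
Premise 12 is O(n ⊃ not m); contrapositively O(m ⊃ not n). Since O(m) holds, K gives O(not n).
From O(not n) and premise 4, O(not n ⊃ not s), we obtain O(not s).
Premises 3, 5, 6, 11 do not contribute to this derivation.
So O(not s) follows.

Yes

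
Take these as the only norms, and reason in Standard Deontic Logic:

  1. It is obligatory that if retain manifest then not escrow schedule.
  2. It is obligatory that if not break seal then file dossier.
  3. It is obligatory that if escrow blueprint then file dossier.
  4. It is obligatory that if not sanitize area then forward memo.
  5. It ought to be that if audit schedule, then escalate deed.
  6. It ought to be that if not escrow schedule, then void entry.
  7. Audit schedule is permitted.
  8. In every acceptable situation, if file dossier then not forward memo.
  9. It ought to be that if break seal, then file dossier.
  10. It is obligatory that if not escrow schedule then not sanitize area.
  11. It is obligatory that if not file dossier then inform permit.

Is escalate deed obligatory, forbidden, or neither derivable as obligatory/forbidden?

Neither

Premise 5 is O(audit_schedule → escalate_deed), but O(audit_schedule) is not derivable from the premises (the permission P(audit_schedule) asserts only ¬O(¬audit_schedule), not O(audit_schedule)), so it does not yield O(escalate_deed).
No premise or chain of K-axiom applications forces O(escalate_deed), and none forces O(¬escalate_deed). So escalate_deed is neither obligatory nor forbidden under these norms.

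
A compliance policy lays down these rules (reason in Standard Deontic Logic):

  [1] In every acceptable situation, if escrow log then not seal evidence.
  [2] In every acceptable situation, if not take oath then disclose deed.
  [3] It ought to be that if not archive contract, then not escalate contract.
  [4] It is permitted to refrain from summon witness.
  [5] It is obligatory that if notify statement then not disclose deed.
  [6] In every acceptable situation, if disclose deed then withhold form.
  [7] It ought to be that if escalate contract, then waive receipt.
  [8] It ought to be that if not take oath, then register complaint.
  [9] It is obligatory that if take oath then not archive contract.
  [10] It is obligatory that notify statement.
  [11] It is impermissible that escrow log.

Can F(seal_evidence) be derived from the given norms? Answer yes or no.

No

Premise 1 is O(escrow_log → ¬seal_evidence), but O(escrow_log) is not derivable from the premises, so it does not yield O(¬seal_evidence).
No other premise forces O(¬seal_evidence). An ideal world satisfying every premise can still have seal_evidence true, so F(seal_evidence) is not derivable.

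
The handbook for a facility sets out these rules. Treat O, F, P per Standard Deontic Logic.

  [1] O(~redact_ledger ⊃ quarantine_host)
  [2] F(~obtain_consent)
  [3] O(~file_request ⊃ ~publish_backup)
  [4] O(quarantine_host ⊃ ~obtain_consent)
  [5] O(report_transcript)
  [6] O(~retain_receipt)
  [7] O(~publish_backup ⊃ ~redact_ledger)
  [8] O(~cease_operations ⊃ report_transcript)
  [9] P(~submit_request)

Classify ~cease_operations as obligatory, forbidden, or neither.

Premise 8 is O(~cease_operations ⊃ report_transcript); even if O(report_transcript) held, inferring O(~cease_operations) would be affirming the consequent — invalid.
No premise or chain of K-axiom applications forces O(~cease_operations), and none forces O(cease_operations). So ~cease_operations is neither obligatory nor forbidden under these norms.

Neither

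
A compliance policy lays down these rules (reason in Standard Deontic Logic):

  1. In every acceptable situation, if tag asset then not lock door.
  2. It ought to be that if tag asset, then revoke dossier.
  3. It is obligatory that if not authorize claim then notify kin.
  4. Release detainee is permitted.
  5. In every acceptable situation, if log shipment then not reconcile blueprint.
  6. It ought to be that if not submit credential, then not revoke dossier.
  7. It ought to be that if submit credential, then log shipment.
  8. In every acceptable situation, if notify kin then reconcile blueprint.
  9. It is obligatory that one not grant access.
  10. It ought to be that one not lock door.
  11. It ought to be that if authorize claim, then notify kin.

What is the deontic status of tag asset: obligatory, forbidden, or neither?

Premises 11 and 3 cover both cases: O(authorize_claim → notify_kin) and O(¬authorize_claim → notify_kin). Since authorize_claim ∨ ¬authorize_claim is a tautology, O(notify_kin) follows.
Premise 8 is O(notify_kin → reconcile_blueprint); since O(notify_kin), deontic closure gives O(reconcile_blueprint).
Premise 5 is O(log_shipment → ¬reconcile_blueprint); contrapositively O(reconcile_blueprint → ¬log_shipment). Since O(reconcile_blueprint) holds, K gives O(¬log_shipment).
The contrapositive of premise 7 (O(submit_credential → log_shipment)) is O(¬log_shipment → ¬submit_credential), and O(¬log_shipment) is already established, so O(¬submit_credential).
From O(¬submit_credential) and premise 6, O(¬submit_credential → ¬revoke_dossier), we obtain O(¬revoke_dossier).
The contrapositive of premise 2 (O(tag_asset → revoke_dossier)) is O(¬revoke_dossier → ¬tag_asset), and O(¬revoke_dossier) is already established, so O(¬tag_asset).
Premises 1, 4, 9, 10 do not contribute to this derivation.
Thus O(¬tag_asset), which is F(tag_asset): tag_asset is forbidden.

Forbidden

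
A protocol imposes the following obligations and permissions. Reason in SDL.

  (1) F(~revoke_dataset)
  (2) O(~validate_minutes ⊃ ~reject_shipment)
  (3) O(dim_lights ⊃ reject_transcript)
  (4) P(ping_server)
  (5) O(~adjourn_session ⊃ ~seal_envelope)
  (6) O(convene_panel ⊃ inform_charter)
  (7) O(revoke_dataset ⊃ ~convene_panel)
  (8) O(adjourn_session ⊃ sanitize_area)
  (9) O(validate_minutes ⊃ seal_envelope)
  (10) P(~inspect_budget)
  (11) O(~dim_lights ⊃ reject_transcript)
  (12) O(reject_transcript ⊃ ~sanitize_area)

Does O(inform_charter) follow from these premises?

Premise 6 is O(convene_panel ⊃ inform_charter), but O(convene_panel) is not derivable from the premises, so it does not yield O(inform_charter).
No other premise forces O(inform_charter). An ideal world satisfying every premise can still have inform_charter false, so O(inform_charter) is not derivable.

No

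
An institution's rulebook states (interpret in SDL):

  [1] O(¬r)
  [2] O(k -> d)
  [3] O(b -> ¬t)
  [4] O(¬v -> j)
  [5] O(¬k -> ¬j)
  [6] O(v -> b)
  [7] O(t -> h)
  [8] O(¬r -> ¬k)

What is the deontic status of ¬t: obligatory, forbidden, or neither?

Obligatory

Premise 1 gives O(¬r).
Applying K to premise 8 (O(¬r -> ¬k)) and O(¬r) yields O(¬k).
From O(¬k) and premise 5, O(¬k -> ¬j), we obtain O(¬j).
The contrapositive of premise 4 (O(¬v -> j)) is O(¬j -> v), and O(¬j) is already established, so O(v).
With premise 6, O(v -> b), the K-axiom yields O(b).
From O(b) and premise 3, O(b -> ¬t), we obtain O(¬t).
Premises 2, 7 do not contribute to this derivation.
Hence ¬t is obligatory.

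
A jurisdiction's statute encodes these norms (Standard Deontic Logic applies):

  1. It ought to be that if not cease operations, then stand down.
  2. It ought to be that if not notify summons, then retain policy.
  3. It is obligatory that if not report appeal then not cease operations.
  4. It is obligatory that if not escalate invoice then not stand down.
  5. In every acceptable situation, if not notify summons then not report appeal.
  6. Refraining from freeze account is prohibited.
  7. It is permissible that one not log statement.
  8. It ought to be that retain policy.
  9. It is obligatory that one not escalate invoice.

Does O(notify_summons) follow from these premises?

Yes

Premise 9 gives O(¬escalate_invoice).
From O(¬escalate_invoice) and premise 4, O(¬escalate_invoice → ¬stand_down), we obtain O(¬stand_down).
Premise 1 is O(¬cease_operations → stand_down); contrapositively O(¬stand_down → cease_operations). Since O(¬stand_down) holds, K gives O(cease_operations).
The contrapositive of premise 3 (O(¬report_appeal → ¬cease_operations)) is O(cease_operations → report_appeal), and O(cease_operations) is already established, so O(report_appeal).
The contrapositive of premise 5 (O(¬notify_summons → ¬report_appeal)) is O(report_appeal → notify_summons), and O(report_appeal) is already established, so O(notify_summons).
Premises 2, 6, 7, 8 do not contribute to this derivation.
So O(notify_summons) follows.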